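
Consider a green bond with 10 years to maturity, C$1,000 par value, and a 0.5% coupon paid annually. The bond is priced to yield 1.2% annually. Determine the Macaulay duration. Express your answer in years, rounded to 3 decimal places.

Periodic yield y = 0.012. Discount each cash flow and weight by its year:
  t   CF        PV=CF/(1+0.012)^t    t·PV
  1         5.00         4.9407         4.9407
  2         5.00         4.8821         9.7643
  3         5.00         4.8242        14.4727
  4         5.00         4.7670        19.0681
  5         5.00         4.7105        23.5525
  6         5.00         4.6546        27.9279
  7         5.00         4.5995        32.1962
  8         5.00         4.5449        36.3593
  9         5.00         4.4910        40.4192
  10    1,005.00       891.9920     8,919.9195
  Σ                    934.4066     9,128.6205
Price P = Σ PV = 934.4066.
Macaulay duration = Σ(t·PV) / P = 9,128.6205 / 934.4066 = 9.76943 years.

9.769 years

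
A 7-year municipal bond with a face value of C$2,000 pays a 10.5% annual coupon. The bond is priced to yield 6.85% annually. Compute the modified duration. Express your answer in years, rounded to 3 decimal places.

5.100 years

Periodic yield y = 0.0685. First find Macaulay duration:
  t   CF        PV=CF/(1+0.0685)^t    t·PV
  1       210.00       196.5372       196.5372
  2       210.00       183.9375       367.8750
  3       210.00       172.1455       516.4365
  4       210.00       161.1095       644.4381
  5       210.00       150.7810       753.9051
  6       210.00       141.1147       846.6880
  7     2,210.00     1,389.8585     9,729.0095
  Σ                  2,395.4839    13,054.8893
P = 2,395.4839; Macaulay duration = 13,054.8893 / 2,395.4839 = 5.44979 years.
Modified duration = D_Mac / (1 + y) = 5.44979 / 1.0685 = 5.10041 years.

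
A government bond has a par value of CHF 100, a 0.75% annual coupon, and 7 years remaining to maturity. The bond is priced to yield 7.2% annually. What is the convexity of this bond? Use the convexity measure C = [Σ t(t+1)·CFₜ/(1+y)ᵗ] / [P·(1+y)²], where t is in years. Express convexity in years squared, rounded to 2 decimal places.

With y = 0.072:
  t   CF        PV=CF/(1+0.072)^t    t·PV        t(t+1)·PV
  1         0.75         0.6996         0.6996           1.3993
  2         0.75         0.6526         1.3053           3.9158
  3         0.75         0.6088         1.8264           7.3056
  4         0.75         0.5679         2.2717          11.3583
  5         0.75         0.5298         2.6488          15.8931
  6         0.75         0.4942         2.9651          20.7559
  7       100.75        61.9272       433.4905       3,467.9241
  Σ                     65.4802       445.2075       3,528.5521
P = 65.4802.
Convexity = Σ t(t+1)·PV / [P·(1+y)²] = 3,528.5521 / (65.4802 × 1.149184) = 46.89184.

46.89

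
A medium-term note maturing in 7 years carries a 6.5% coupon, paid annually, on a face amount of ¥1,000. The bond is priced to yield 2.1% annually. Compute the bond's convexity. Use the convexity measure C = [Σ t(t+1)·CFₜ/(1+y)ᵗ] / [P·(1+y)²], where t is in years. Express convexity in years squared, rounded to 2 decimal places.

43.47

With y = 0.021:
  t   CF        PV=CF/(1+0.021)^t    t·PV        t(t+1)·PV
  1        65.00        63.6631        63.6631         127.3262
  2        65.00        62.3536       124.7073         374.1219
  3        65.00        61.0712       183.2135         732.8539
  4        65.00        59.8150       239.2602       1,196.3008
  5        65.00        58.5848       292.9238       1,757.5428
  6        65.00        57.3798       344.2787       2,409.9509
  7     1,065.00       920.8087     6,445.6609      51,565.2871
  Σ                  1,283.6762     7,693.7074      58,163.3834
P = 1,283.6762.
Convexity = Σ t(t+1)·PV / [P·(1+y)²] = 58,163.3834 / (1,283.6762 × 1.042441) = 43.46530.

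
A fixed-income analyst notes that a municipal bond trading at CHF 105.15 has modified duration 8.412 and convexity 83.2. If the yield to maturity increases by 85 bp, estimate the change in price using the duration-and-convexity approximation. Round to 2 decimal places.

Duration effect: -D_mod·Δy = -8.412 × (+0.0085) = -0.071502
Convexity effect: ½·C·(Δy)² = 0.5 × 83.2 × (0.0085)² = +0.0030056
ΔP/P ≈ -0.071502 + 0.0030056 = -0.0684964
ΔP ≈ 105.15 × (-0.0684964) = -7.20239646.

-CHF 7.20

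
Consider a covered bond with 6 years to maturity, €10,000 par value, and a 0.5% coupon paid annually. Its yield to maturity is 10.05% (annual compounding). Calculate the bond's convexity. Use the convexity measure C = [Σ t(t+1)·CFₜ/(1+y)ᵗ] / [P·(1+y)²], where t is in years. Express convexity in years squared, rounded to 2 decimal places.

33.90

With y = 0.1005:
  t   CF        PV=CF/(1+0.1005)^t    t·PV        t(t+1)·PV
  1        50.00        45.4339        45.4339          90.8678
  2        50.00        41.2848        82.5695         247.7086
  3        50.00        37.5146       112.5437         450.1747
  4        50.00        34.0887       136.3546         681.7730
  5        50.00        30.9756       154.8780         929.2681
  6    10,050.00     5,657.5159    33,945.0952     237,615.6663
  Σ                  5,846.8133    34,476.8749     240,015.4586
P = 5,846.8133.
Convexity = Σ t(t+1)·PV / [P·(1+y)²] = 240,015.4586 / (5,846.8133 × 1.211100) = 33.89533.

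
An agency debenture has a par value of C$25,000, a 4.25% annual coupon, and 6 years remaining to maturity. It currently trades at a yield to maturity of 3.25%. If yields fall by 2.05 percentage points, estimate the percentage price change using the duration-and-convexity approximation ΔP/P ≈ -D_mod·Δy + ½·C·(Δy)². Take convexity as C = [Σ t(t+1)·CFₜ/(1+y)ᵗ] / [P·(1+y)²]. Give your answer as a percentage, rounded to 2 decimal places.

+11.52%

With y = 0.0325:
  t   CF        PV=CF/(1+0.0325)^t    t·PV        t(t+1)·PV
  1     1,062.50     1,029.0557     1,029.0557       2,058.1114
  2     1,062.50       996.6641     1,993.3282       5,979.9846
  3     1,062.50       965.2921     2,895.8763      11,583.5054
  4     1,062.50       934.9076     3,739.6305      18,698.1523
  5     1,062.50       905.4795     4,527.3977      27,164.3859
  6    26,062.50    21,511.7484   129,070.4906     903,493.4340
  Σ                 26,343.1475   143,255.7789     968,977.5736
P = 26,343.1475; D_Mac = 5.43807 yrs; D_mod = 5.26689 yrs; C = 34.50372.
Duration effect: -5.26689 × (-0.0205) = +0.107971
Convexity effect: 0.5 × 34.50372 × (-0.0205)² = +0.0072501
ΔP/P ≈ +0.107971 + 0.0072501 = +0.115221 = +11.5221%.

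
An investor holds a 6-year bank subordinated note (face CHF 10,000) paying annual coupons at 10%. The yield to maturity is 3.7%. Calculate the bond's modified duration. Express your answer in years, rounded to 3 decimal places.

Periodic yield y = 0.037. First find Macaulay duration:
  t   CF        PV=CF/(1+0.037)^t    t·PV
  1     1,000.00       964.3202       964.3202
  2     1,000.00       929.9134     1,859.8267
  3     1,000.00       896.7342     2,690.2026
  4     1,000.00       864.7389     3,458.9554
  5     1,000.00       833.8851     4,169.4255
  6    11,000.00     8,845.4544    53,072.7263
  Σ                 13,335.0461    66,215.4567
P = 13,335.0461; Macaulay duration = 66,215.4567 / 13,335.0461 = 4.96552 years.
Modified duration = D_Mac / (1 + y) = 4.96552 / 1.037 = 4.78835 years.

4.788 years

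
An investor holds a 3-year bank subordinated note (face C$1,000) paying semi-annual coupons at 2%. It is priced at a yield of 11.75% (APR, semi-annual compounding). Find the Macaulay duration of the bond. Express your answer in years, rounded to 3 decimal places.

2.913 years

Periodic yield y = 0.05875. Discount each cash flow and weight by its period:
  t   CF        PV=CF/(1+0.05875)^t    t·PV
  1        10.00         9.4451         9.4451
  2        10.00         8.9210        17.8420
  3        10.00         8.4260        25.2779
  4        10.00         7.9584        31.8336
  5        10.00         7.5168        37.5840
  6     1,010.00       717.0688     4,302.4129
  Σ                    759.3361     4,424.3955
Price P = Σ PV = 759.3361.
Macaulay duration = Σ(t·PV) / P = 4,424.3955 / 759.3361 = 5.82666 half-year periods.
In years: 5.82666 / 2 = 2.91333 years.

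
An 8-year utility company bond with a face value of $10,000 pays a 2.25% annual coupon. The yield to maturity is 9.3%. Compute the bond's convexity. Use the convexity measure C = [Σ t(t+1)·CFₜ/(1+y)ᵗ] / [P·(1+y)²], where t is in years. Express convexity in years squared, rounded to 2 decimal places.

52.45

With y = 0.093:
  t   CF        PV=CF/(1+0.093)^t    t·PV        t(t+1)·PV
  1       225.00       205.8554       205.8554         411.7109
  2       225.00       188.3398       376.6797       1,130.0390
  3       225.00       172.3146       516.9437       2,067.7750
  4       225.00       157.6529       630.6115       3,153.0573
  5       225.00       144.2387       721.1933       4,327.1601
  6       225.00       131.9658       791.7951       5,542.5655
  7       225.00       120.7373       845.1610       6,761.2876
  8    10,225.00     5,019.9804    40,159.8432     361,438.5885
  Σ                  6,141.0849    44,248.0829     384,832.1839
P = 6,141.0849.
Convexity = Σ t(t+1)·PV / [P·(1+y)²] = 384,832.1839 / (6,141.0849 × 1.194649) = 52.45489.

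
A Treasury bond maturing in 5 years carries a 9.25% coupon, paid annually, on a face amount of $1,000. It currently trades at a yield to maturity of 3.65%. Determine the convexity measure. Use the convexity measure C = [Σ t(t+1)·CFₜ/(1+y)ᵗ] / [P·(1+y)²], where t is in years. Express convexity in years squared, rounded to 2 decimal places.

22.82

With y = 0.0365:
  t   CF        PV=CF/(1+0.0365)^t    t·PV        t(t+1)·PV
  1        92.50        89.2426        89.2426         178.4853
  2        92.50        86.1000       172.2000         516.6000
  3        92.50        83.0680       249.2040         996.8161
  4        92.50        80.1428       320.5712       1,602.8560
  5     1,092.50       913.2189     4,566.0947      27,396.5684
  Σ                  1,251.7724     5,397.3126      30,691.3258
P = 1,251.7724.
Convexity = Σ t(t+1)·PV / [P·(1+y)²] = 30,691.3258 / (1,251.7724 × 1.074332) = 22.82189.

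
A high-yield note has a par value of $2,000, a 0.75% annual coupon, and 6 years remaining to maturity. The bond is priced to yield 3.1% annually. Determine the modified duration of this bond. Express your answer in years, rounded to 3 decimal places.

Periodic yield y = 0.031. First find Macaulay duration:
  t   CF        PV=CF/(1+0.031)^t    t·PV
  1        15.00        14.5490        14.5490
  2        15.00        14.1115        28.2230
  3        15.00        13.6872        41.0617
  4        15.00        13.2757        53.1027
  5        15.00        12.8765        64.3825
  6     2,015.00     1,677.7338    10,066.4029
  Σ                  1,746.2337    10,267.7218
P = 1,746.2337; Macaulay duration = 10,267.7218 / 1,746.2337 = 5.87992 years.
Modified duration = D_Mac / (1 + y) = 5.87992 / 1.031 = 5.70313 years.

5.703 years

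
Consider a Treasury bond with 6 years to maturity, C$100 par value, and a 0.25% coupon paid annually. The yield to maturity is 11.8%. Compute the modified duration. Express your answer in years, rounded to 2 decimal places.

5.32 years

Periodic yield y = 0.118. First find Macaulay duration:
  t   CF        PV=CF/(1+0.118)^t    t·PV
  1         0.25         0.2236         0.2236
  2         0.25         0.2000         0.4000
  3         0.25         0.1789         0.5367
  4         0.25         0.1600         0.6401
  5         0.25         0.1431         0.7157
  6       100.25        51.3374       308.0242
  Σ                     52.2430       310.5403
P = 52.2430; Macaulay duration = 310.5403 / 52.2430 = 5.94415 years.
Modified duration = D_Mac / (1 + y) = 5.94415 / 1.118 = 5.31677 years.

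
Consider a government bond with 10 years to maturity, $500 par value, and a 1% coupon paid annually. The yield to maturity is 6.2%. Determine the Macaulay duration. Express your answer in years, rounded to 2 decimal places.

9.41 years

Periodic yield y = 0.062. Discount each cash flow and weight by its year:
  t   CF        PV=CF/(1+0.062)^t    t·PV
  1         5.00         4.7081         4.7081
  2         5.00         4.4332         8.8665
  3         5.00         4.1744        12.5233
  4         5.00         3.9307        15.7229
  5         5.00         3.7012        18.5062
  6         5.00         3.4852        20.9110
  7         5.00         3.2817        22.9719
  8         5.00         3.0901        24.7209
  9         5.00         2.9097        26.1874
  10      505.00       276.7236     2,767.2361
  Σ                    310.4380     2,922.3541
Price P = Σ PV = 310.4380.
Macaulay duration = Σ(t·PV) / P = 2,922.3541 / 310.4380 = 9.41365 years.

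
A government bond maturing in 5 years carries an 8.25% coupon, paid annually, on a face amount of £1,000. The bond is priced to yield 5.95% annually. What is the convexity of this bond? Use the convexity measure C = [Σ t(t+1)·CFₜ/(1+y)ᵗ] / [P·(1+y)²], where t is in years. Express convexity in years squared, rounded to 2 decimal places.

With y = 0.0595:
  t   CF        PV=CF/(1+0.0595)^t    t·PV        t(t+1)·PV
  1        82.50        77.8669        77.8669         155.7338
  2        82.50        73.4940       146.9880         440.9641
  3        82.50        69.3667       208.1001         832.4005
  4        82.50        65.4712       261.8847       1,309.4234
  5     1,082.50       810.8175     4,054.0874      24,324.5242
  Σ                  1,097.0163     4,748.9271      27,063.0461
P = 1,097.0163.
Convexity = Σ t(t+1)·PV / [P·(1+y)²] = 27,063.0461 / (1,097.0163 × 1.122540) = 21.97666.

21.98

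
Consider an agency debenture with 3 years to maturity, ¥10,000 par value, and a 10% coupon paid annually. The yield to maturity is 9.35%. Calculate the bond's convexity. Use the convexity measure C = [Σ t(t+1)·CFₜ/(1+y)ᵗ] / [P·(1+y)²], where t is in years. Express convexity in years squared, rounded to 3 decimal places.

8.870

With y = 0.0935:
  t   CF        PV=CF/(1+0.0935)^t    t·PV        t(t+1)·PV
  1     1,000.00       914.4947       914.4947       1,828.9895
  2     1,000.00       836.3006     1,672.6013       5,017.8038
  3    11,000.00     8,412.7178    25,238.1535     100,952.6141
  Σ                 10,163.5132    27,825.2495     107,799.4074
P = 10,163.5132.
Convexity = Σ t(t+1)·PV / [P·(1+y)²] = 107,799.4074 / (10,163.5132 × 1.195742) = 8.87023.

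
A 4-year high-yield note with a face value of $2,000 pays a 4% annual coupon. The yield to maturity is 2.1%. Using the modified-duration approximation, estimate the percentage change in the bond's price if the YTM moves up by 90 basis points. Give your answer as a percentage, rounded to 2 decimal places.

Periodic yield y = 0.021. Modified duration first:
  t   CF        PV=CF/(1+0.021)^t    t·PV
  1        80.00        78.3546        78.3546
  2        80.00        76.7430       153.4859
  3        80.00        75.1645       225.4935
  4     2,080.00     1,914.0812     7,656.3250
  Σ                  2,144.3432     8,113.6589
P = 2,144.3432; D_Mac = 3.78375 yrs; D_mod = 3.78375/(1+0.021) = 3.70593 yrs.
ΔP/P ≈ -D_mod · Δy = -3.70593 × (+0.009) = -0.033353 = -3.3353%.

-3.34%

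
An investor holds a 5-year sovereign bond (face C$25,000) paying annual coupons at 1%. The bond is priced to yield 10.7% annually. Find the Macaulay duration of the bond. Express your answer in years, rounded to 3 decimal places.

4.872 years

Periodic yield y = 0.107. Discount each cash flow and weight by its year:
  t   CF        PV=CF/(1+0.107)^t    t·PV
  1       250.00       225.8356       225.8356
  2       250.00       204.0069       408.0137
  3       250.00       184.2880       552.8641
  4       250.00       166.4752       665.9008
  5    25,250.00    15,188.7935    75,943.9676
  Σ                 15,969.3992    77,796.5818
Price P = Σ PV = 15,969.3992.
Macaulay duration = Σ(t·PV) / P = 77,796.5818 / 15,969.3992 = 4.87160 years.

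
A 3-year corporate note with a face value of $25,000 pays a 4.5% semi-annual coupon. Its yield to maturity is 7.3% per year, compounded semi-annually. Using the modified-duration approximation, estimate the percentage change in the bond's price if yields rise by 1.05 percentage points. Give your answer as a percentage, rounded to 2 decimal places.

Periodic yield y = 0.0365. Modified duration first:
  t   CF        PV=CF/(1+0.0365)^t    t·PV
  1       562.50       542.6918       542.6918
  2       562.50       523.5810     1,047.1621
  3       562.50       505.1433     1,515.4299
  4       562.50       487.3549     1,949.4194
  5       562.50       470.1928     2,350.9641
  6    25,562.50    20,615.1969   123,691.1813
  Σ                 23,144.1607   131,096.8486
P = 23,144.1607; D_Mac = 5.66436 half-year periods = 2.83218 yrs; D_mod = 2.83218/(1+0.0365) = 2.73245 yrs.
ΔP/P ≈ -D_mod · Δy = -2.73245 × (+0.0105) = -0.028691 = -2.8691%.

-2.87%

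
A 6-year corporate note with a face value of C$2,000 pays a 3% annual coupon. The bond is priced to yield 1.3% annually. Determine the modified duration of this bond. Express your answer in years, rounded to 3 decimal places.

Periodic yield y = 0.013. First find Macaulay duration:
  t   CF        PV=CF/(1+0.013)^t    t·PV
  1        60.00        59.2300        59.2300
  2        60.00        58.4699       116.9398
  3        60.00        57.7195       173.1586
  4        60.00        56.9788       227.9153
  5        60.00        56.2476       281.2380
  6     2,060.00     1,906.3847    11,438.3083
  Σ                  2,195.0306    12,296.7901
P = 2,195.0306; Macaulay duration = 12,296.7901 / 2,195.0306 = 5.60210 years.
Modified duration = D_Mac / (1 + y) = 5.60210 / 1.013 = 5.53021 years.

5.530 years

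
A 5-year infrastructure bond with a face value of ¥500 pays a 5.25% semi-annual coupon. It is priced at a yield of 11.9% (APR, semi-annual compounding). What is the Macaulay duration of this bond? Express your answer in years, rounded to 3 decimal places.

4.362 years

Periodic yield y = 0.0595. Discount each cash flow and weight by its period:
  t   CF        PV=CF/(1+0.0595)^t    t·PV
  1       13.125        12.3879        12.3879
  2       13.125        11.6922        23.3845
  3       13.125        11.0356        33.1068
  4       13.125        10.4159        41.6635
  5       13.125         9.8309        49.1546
  6       13.125         9.2788        55.6730
  7       13.125         8.7578        61.3043
  8       13.125         8.2659        66.1274
  9       13.125         7.8017        70.2155
  10     513.125       287.8814     2,878.8137
  Σ                    377.3482     3,291.8313
Price P = Σ PV = 377.3482.
Macaulay duration = Σ(t·PV) / P = 3,291.8313 / 377.3482 = 8.72359 half-year periods.
In years: 8.72359 / 2 = 4.36180 years.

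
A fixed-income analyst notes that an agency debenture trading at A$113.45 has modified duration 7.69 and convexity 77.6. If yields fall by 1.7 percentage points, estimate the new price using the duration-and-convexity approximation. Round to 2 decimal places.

A$129.55

Duration effect: -D_mod·Δy = -7.69 × (-0.017) = +0.130730
Convexity effect: ½·C·(Δy)² = 0.5 × 77.6 × (-0.017)² = +0.0112132
ΔP/P ≈ +0.130730 + 0.0112132 = +0.1419432
New price ≈ 113.45 × (1 + 0.1419432) = 129.55345604.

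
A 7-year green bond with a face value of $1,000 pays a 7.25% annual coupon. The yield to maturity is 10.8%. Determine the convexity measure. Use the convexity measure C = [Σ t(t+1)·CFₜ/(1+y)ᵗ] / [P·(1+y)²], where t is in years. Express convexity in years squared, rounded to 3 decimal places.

With y = 0.108:
  t   CF        PV=CF/(1+0.108)^t    t·PV        t(t+1)·PV
  1        72.50        65.4332        65.4332         130.8664
  2        72.50        59.0552       118.1105         354.3315
  3        72.50        53.2990       159.8969         639.5875
  4        72.50        48.1038       192.4150         962.0751
  5        72.50        43.4149       217.0747       1,302.4482
  6        72.50        39.1832       235.0990       1,645.6927
  7     1,072.50       523.1413     3,661.9889      29,295.9108
  Σ                    831.6305     4,650.0181      34,330.9122
P = 831.6305.
Convexity = Σ t(t+1)·PV / [P·(1+y)²] = 34,330.9122 / (831.6305 × 1.227664) = 33.62601.

33.626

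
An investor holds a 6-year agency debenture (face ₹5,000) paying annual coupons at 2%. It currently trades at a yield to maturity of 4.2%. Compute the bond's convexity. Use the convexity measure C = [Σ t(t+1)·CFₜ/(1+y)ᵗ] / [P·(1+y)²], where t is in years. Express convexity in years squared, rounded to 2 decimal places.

With y = 0.042:
  t   CF        PV=CF/(1+0.042)^t    t·PV        t(t+1)·PV
  1       100.00        95.9693        95.9693         191.9386
  2       100.00        92.1010       184.2021         552.6063
  3       100.00        88.3887       265.1662       1,060.6646
  4       100.00        84.8260       339.3041       1,696.5205
  5       100.00        81.4069       407.0347       2,442.2081
  6     5,100.00     3,984.4085    23,906.4512     167,345.1587
  Σ                  4,427.1006    25,198.1276     173,289.0968
P = 4,427.1006.
Convexity = Σ t(t+1)·PV / [P·(1+y)²] = 173,289.0968 / (4,427.1006 × 1.085764) = 36.05093.

36.05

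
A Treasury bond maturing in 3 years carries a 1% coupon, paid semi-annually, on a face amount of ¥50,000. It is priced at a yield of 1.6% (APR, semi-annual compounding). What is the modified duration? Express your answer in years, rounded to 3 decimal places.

Periodic yield y = 0.008. First find Macaulay duration:
  t   CF        PV=CF/(1+0.008)^t    t·PV
  1       250.00       248.0159       248.0159
  2       250.00       246.0475       492.0950
  3       250.00       244.0947       732.2842
  4       250.00       242.1575       968.6299
  5       250.00       240.2356     1,201.1780
  6    50,250.00    47,904.1208   287,424.7245
  Σ                 49,124.6719   291,066.9275
P = 49,124.6719; Macaulay duration = 291,066.9275 / 49,124.6719 = 5.92507 half-year periods = 2.96253 years.
Modified duration = D_Mac / (1 + y) = 2.96253 / 1.008 = 2.93902 years.

2.939 years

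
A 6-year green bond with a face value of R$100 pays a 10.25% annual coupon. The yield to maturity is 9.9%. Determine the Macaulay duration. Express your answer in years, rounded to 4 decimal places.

4.7768 years

Periodic yield y = 0.099. Discount each cash flow and weight by its year:
  t   CF        PV=CF/(1+0.099)^t    t·PV
  1        10.25         9.3267         9.3267
  2        10.25         8.4865        16.9730
  3        10.25         7.7220        23.1661
  4        10.25         7.0264        28.1056
  5        10.25         6.3935        31.9673
  6       110.25        62.5738       375.4427
  Σ                    101.5288       484.9813
Price P = Σ PV = 101.5288.
Macaulay duration = Σ(t·PV) / P = 484.9813 / 101.5288 = 4.77678 years.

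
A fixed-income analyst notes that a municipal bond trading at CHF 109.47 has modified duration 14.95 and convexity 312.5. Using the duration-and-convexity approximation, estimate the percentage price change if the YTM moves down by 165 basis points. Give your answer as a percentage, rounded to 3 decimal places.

+28.921%

Duration effect: -D_mod·Δy = -14.95 × (-0.0165) = +0.246675
Convexity effect: ½·C·(Δy)² = 0.5 × 312.5 × (-0.0165)² = +0.0425390625
ΔP/P ≈ +0.246675 + 0.0425390625 = +0.2892140625
= +28.92140625%.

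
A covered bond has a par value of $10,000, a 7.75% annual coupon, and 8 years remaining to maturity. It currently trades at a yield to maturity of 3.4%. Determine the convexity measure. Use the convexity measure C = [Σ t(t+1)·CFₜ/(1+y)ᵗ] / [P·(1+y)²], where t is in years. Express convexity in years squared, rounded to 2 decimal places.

50.51

With y = 0.034:
  t   CF        PV=CF/(1+0.034)^t    t·PV        t(t+1)·PV
  1       775.00       749.5164       749.5164       1,499.0329
  2       775.00       724.8708     1,449.7417       4,349.2250
  3       775.00       701.0356     2,103.1069       8,412.4275
  4       775.00       677.9842     2,711.9366      13,559.6832
  5       775.00       655.6907     3,278.4534      19,670.7203
  6       775.00       634.1302     3,804.7815      26,633.4704
  7       775.00       613.2788     4,292.9514      34,343.6111
  8    10,775.00     8,246.1830    65,969.4640     593,725.1764
  Σ                 13,002.6898    84,359.9519     702,193.3468
P = 13,002.6898.
Convexity = Σ t(t+1)·PV / [P·(1+y)²] = 702,193.3468 / (13,002.6898 × 1.069156) = 50.51059.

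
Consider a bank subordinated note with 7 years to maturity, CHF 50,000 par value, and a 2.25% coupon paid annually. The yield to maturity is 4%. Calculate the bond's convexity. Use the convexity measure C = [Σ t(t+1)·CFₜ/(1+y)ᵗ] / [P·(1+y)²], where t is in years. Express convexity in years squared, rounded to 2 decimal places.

47.12

With y = 0.04:
  t   CF        PV=CF/(1+0.04)^t    t·PV        t(t+1)·PV
  1     1,125.00     1,081.7308     1,081.7308       2,163.4615
  2     1,125.00     1,040.1257     2,080.2515       6,240.7544
  3     1,125.00     1,000.1209     3,000.3627      12,001.4508
  4     1,125.00       961.6547     3,846.6189      19,233.0943
  5     1,125.00       924.6680     4,623.3400      27,740.0399
  6     1,125.00       889.1038     5,334.6230      37,342.3613
  7    51,125.00    38,850.7982   271,955.5874   2,175,644.6992
  Σ                 44,748.2022   291,922.5142   2,280,365.8615
P = 44,748.2022.
Convexity = Σ t(t+1)·PV / [P·(1+y)²] = 2,280,365.8615 / (44,748.2022 × 1.081600) = 47.11533.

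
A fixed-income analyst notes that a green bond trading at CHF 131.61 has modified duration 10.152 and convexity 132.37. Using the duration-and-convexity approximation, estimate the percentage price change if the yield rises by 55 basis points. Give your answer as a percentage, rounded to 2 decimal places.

Duration effect: -D_mod·Δy = -10.152 × (+0.0055) = -0.055836
Convexity effect: ½·C·(Δy)² = 0.5 × 132.37 × (0.0055)² = +0.00200209625
ΔP/P ≈ -0.055836 + 0.00200209625 = -0.05383390375
= -5.383390375%.

-5.38%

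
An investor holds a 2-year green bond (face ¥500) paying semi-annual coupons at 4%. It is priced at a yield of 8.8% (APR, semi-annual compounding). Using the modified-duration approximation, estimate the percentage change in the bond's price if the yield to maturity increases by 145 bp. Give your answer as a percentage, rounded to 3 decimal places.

-2.693%

Periodic yield y = 0.044. Modified duration first:
  t   CF        PV=CF/(1+0.044)^t    t·PV
  1        10.00         9.5785         9.5785
  2        10.00         9.1749        18.3497
  3        10.00         8.7882        26.3645
  4       510.00       429.3072     1,717.2288
  Σ                    456.8488     1,771.5216
P = 456.8488; D_Mac = 3.87770 half-year periods = 1.93885 yrs; D_mod = 1.93885/(1+0.044) = 1.85714 yrs.
ΔP/P ≈ -D_mod · Δy = -1.85714 × (+0.0145) = -0.026928 = -2.6928%.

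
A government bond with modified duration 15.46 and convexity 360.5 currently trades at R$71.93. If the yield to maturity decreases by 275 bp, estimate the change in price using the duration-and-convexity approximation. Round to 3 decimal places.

+R$40.386

Duration effect: -D_mod·Δy = -15.46 × (-0.0275) = +0.425150
Convexity effect: ½·C·(Δy)² = 0.5 × 360.5 × (-0.0275)² = +0.1363140625
ΔP/P ≈ +0.425150 + 0.1363140625 = +0.5614640625
ΔP ≈ 71.93 × (+0.5614640625) = +40.386110015625.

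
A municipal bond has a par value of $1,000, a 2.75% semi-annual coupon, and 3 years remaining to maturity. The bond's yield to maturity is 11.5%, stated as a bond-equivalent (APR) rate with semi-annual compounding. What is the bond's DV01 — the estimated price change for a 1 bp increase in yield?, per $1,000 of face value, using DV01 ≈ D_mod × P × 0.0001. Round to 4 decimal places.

$0.2136

Periodic yield y = 0.0575.
  t   CF        PV=CF/(1+0.0575)^t    t·PV
  1        13.75        13.0024        13.0024
  2        13.75        12.2954        24.5908
  3        13.75        11.6268        34.8805
  4        13.75        10.9946        43.9786
  5        13.75        10.3968        51.9841
  6     1,013.75       724.8508     4,349.1047
  Σ                    783.1668     4,517.5410
P = 783.1668; D_Mac = 5.76830 half-year periods = 2.88415 yrs; D_mod = 2.72733 yrs.
DV01 ≈ 2.72733 × 783.1668 × 0.0001 = 0.213595.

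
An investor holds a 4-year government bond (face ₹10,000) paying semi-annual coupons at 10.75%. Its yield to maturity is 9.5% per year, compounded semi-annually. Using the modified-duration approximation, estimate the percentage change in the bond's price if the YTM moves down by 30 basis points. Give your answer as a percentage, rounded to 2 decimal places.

+0.96%

Periodic yield y = 0.0475. Modified duration first:
  t   CF        PV=CF/(1+0.0475)^t    t·PV
  1       537.50       513.1265       513.1265
  2       537.50       489.8582       979.7165
  3       537.50       467.6451     1,402.9353
  4       537.50       446.4392     1,785.7569
  5       537.50       426.1950     2,130.9748
  6       537.50       406.8687     2,441.2122
  7       537.50       388.4188     2,718.9316
  8    10,537.50     7,269.5133    58,156.1063
  Σ                 10,408.0648    70,128.7600
P = 10,408.0648; D_Mac = 6.73793 half-year periods = 3.36896 yrs; D_mod = 3.36896/(1+0.0475) = 3.21619 yrs.
ΔP/P ≈ -D_mod · Δy = -3.21619 × (-0.003) = +0.009649 = +0.9649%.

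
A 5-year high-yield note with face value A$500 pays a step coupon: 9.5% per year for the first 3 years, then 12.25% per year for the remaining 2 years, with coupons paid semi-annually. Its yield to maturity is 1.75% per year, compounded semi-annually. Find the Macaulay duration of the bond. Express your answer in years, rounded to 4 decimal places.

4.2440 years

Periodic yield y = 0.00875. Discount each cash flow and weight by its period:
  t   CF        PV=CF/(1+0.00875)^t    t·PV
  1       23.750        23.5440        23.5440
  2       23.750        23.3398        46.6795
  3       23.750        23.1373        69.4119
  4       23.750        22.9366        91.7465
  5       23.750        22.7377       113.6883
  6       23.750        22.5404       135.2426
  7       30.625        28.8132       201.6923
  8       30.625        28.5633       228.5060
  9       30.625        28.3155       254.8395
  10     530.625       486.3537     4,863.5371
  Σ                    710.2814     6,028.8878
Price P = Σ PV = 710.2814.
Macaulay duration = Σ(t·PV) / P = 6,028.8878 / 710.2814 = 8.48803 half-year periods.
In years: 8.48803 / 2 = 4.24401 years.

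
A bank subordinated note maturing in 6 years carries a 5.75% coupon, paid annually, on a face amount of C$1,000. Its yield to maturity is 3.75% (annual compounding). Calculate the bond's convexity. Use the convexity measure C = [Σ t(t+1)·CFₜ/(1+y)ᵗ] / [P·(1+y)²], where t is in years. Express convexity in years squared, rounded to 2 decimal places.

32.84

With y = 0.0375:
  t   CF        PV=CF/(1+0.0375)^t    t·PV        t(t+1)·PV
  1        57.50        55.4217        55.4217         110.8434
  2        57.50        53.4185       106.8370         320.5110
  3        57.50        51.4877       154.4631         617.8525
  4        57.50        49.6267       198.5068         992.5341
  5        57.50        47.8330       239.1648       1,434.9890
  6     1,057.50       847.9139     5,087.4833      35,612.3829
  Σ                  1,105.7014     5,841.8767      39,089.1127
P = 1,105.7014.
Convexity = Σ t(t+1)·PV / [P·(1+y)²] = 39,089.1127 / (1,105.7014 × 1.076406) = 32.84292.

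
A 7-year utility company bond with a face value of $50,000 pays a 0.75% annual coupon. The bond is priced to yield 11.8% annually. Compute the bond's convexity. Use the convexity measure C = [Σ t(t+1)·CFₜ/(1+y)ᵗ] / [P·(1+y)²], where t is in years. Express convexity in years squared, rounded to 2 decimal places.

42.79

With y = 0.118:
  t   CF        PV=CF/(1+0.118)^t    t·PV        t(t+1)·PV
  1       375.00       335.4204       335.4204         670.8408
  2       375.00       300.0182       600.0365       1,800.1094
  3       375.00       268.3526       805.0579       3,220.2316
  4       375.00       240.0292       960.1167       4,800.5837
  5       375.00       214.6952     1,073.4758       6,440.8547
  6       375.00       192.0350     1,152.2102       8,065.4711
  7    50,375.00    23,073.9759   161,517.8312   1,292,142.6492
  Σ                 24,624.5265   166,444.1486   1,317,140.7406
P = 24,624.5265.
Convexity = Σ t(t+1)·PV / [P·(1+y)²] = 1,317,140.7406 / (24,624.5265 × 1.249924) = 42.79378.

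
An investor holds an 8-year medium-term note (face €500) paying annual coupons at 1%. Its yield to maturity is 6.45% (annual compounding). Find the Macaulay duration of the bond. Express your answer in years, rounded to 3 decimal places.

7.650 years

Periodic yield y = 0.0645. Discount each cash flow and weight by its year:
  t   CF        PV=CF/(1+0.0645)^t    t·PV
  1         5.00         4.6970         4.6970
  2         5.00         4.4124         8.8249
  3         5.00         4.1451        12.4352
  4         5.00         3.8939        15.5757
  5         5.00         3.6580        18.2899
  6         5.00         3.4363        20.6180
  7         5.00         3.2281        22.5969
  8       505.00       306.2852     2,450.2818
  Σ                    333.7562     2,553.3195
Price P = Σ PV = 333.7562.
Macaulay duration = Σ(t·PV) / P = 2,553.3195 / 333.7562 = 7.65025 years.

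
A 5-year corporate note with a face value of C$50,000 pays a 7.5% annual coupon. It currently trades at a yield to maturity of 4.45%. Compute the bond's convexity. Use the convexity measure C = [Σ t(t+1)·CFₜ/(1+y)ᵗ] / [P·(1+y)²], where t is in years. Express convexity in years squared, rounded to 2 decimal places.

With y = 0.0445:
  t   CF        PV=CF/(1+0.0445)^t    t·PV        t(t+1)·PV
  1     3,750.00     3,590.2346     3,590.2346       7,180.4691
  2     3,750.00     3,437.2758     6,874.5516      20,623.6547
  3     3,750.00     3,290.8337     9,872.5011      39,490.0043
  4     3,750.00     3,150.6306    12,602.5225      63,012.6125
  5    53,750.00    43,235.0780   216,175.3901   1,297,052.3406
  Σ                 56,704.0527   249,115.1998   1,427,359.0812
P = 56,704.0527.
Convexity = Σ t(t+1)·PV / [P·(1+y)²] = 1,427,359.0812 / (56,704.0527 × 1.090980) = 23.07290.

23.07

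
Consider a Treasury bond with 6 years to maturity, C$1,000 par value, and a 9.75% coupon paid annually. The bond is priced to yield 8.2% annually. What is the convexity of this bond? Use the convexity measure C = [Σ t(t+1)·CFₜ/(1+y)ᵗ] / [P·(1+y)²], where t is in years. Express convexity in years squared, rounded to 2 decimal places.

With y = 0.082:
  t   CF        PV=CF/(1+0.082)^t    t·PV        t(t+1)·PV
  1        97.50        90.1109        90.1109         180.2218
  2        97.50        83.2818       166.5636         499.6908
  3        97.50        76.9702       230.9107         923.6429
  4        97.50        71.1370       284.5480       1,422.7401
  5        97.50        65.7458       328.7292       1,972.3754
  6     1,097.50       683.9762     4,103.8570      28,726.9987
  Σ                  1,071.2220     5,204.7194      33,725.6696
P = 1,071.2220.
Convexity = Σ t(t+1)·PV / [P·(1+y)²] = 33,725.6696 / (1,071.2220 × 1.170724) = 26.89222.

26.89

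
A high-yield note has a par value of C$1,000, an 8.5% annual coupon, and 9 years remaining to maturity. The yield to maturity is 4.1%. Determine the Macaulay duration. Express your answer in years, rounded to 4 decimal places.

Periodic yield y = 0.041. Discount each cash flow and weight by its year:
  t   CF        PV=CF/(1+0.041)^t    t·PV
  1        85.00        81.6523        81.6523
  2        85.00        78.4364       156.8727
  3        85.00        75.3471       226.0414
  4        85.00        72.3796       289.5183
  5        85.00        69.5289       347.6444
  6        85.00        66.7905       400.7429
  7        85.00        64.1599       449.1194
  8        85.00        61.6330       493.0638
  9     1,085.00       755.7413     6,801.6720
  Σ                  1,325.6689     9,246.3271
Price P = Σ PV = 1,325.6689.
Macaulay duration = Σ(t·PV) / P = 9,246.3271 / 1,325.6689 = 6.97484 years.

6.9748 years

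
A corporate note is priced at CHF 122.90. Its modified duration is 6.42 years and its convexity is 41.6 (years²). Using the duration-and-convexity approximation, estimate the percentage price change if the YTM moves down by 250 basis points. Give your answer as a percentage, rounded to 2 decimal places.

Duration effect: -D_mod·Δy = -6.42 × (-0.025) = +0.160500
Convexity effect: ½·C·(Δy)² = 0.5 × 41.6 × (-0.025)² = +0.0130000
ΔP/P ≈ +0.160500 + 0.0130000 = +0.173500
= +17.3500%.

+17.35%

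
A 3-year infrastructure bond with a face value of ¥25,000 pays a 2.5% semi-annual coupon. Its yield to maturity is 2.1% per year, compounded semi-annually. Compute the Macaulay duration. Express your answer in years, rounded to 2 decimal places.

Periodic yield y = 0.0105. Discount each cash flow and weight by its period:
  t   CF        PV=CF/(1+0.0105)^t    t·PV
  1       312.50       309.2528       309.2528
  2       312.50       306.0394       612.0789
  3       312.50       302.8594       908.5782
  4       312.50       299.7124     1,198.8497
  5       312.50       296.5981     1,482.9907
  6    25,312.50    23,774.8143   142,648.8858
  Σ                 25,289.2766   147,160.6362
Price P = Σ PV = 25,289.2766.
Macaulay duration = Σ(t·PV) / P = 147,160.6362 / 25,289.2766 = 5.81909 half-year periods.
In years: 5.81909 / 2 = 2.90955 years.

2.91 years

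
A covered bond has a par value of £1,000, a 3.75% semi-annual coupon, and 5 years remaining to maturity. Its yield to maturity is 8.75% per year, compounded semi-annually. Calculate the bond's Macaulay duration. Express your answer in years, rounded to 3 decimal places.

Periodic yield y = 0.04375. Discount each cash flow and weight by its period:
  t   CF        PV=CF/(1+0.04375)^t    t·PV
  1        18.75        17.9641        17.9641
  2        18.75        17.2111        34.4222
  3        18.75        16.4897        49.4690
  4        18.75        15.7985        63.1939
  5        18.75        15.1363        75.6813
  6        18.75        14.5018        87.0109
  7        18.75        13.8940        97.2577
  8        18.75        13.3116       106.4926
  9        18.75        12.7536       114.7824
  10    1,018.75       663.9001     6,639.0010
  Σ                    800.9606     7,285.2751
Price P = Σ PV = 800.9606.
Macaulay duration = Σ(t·PV) / P = 7,285.2751 / 800.9606 = 9.09567 half-year periods.
In years: 9.09567 / 2 = 4.54784 years.

4.548 years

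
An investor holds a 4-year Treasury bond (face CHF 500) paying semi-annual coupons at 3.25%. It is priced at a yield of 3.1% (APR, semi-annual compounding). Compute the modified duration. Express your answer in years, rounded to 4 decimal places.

3.7261 years

Periodic yield y = 0.0155. First find Macaulay duration:
  t   CF        PV=CF/(1+0.0155)^t    t·PV
  1        8.125         8.0010         8.0010
  2        8.125         7.8789        15.7577
  3        8.125         7.7586        23.2758
  4        8.125         7.6402        30.5607
  5        8.125         7.5236        37.6178
  6        8.125         7.4087        44.4524
  7        8.125         7.2956        51.0695
  8      508.125       449.2945     3,594.3563
  Σ                    502.8011     3,805.0913
P = 502.8011; Macaulay duration = 3,805.0913 / 502.8011 = 7.56779 half-year periods = 3.78389 years.
Modified duration = D_Mac / (1 + y) = 3.78389 / 1.0155 = 3.72614 years.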